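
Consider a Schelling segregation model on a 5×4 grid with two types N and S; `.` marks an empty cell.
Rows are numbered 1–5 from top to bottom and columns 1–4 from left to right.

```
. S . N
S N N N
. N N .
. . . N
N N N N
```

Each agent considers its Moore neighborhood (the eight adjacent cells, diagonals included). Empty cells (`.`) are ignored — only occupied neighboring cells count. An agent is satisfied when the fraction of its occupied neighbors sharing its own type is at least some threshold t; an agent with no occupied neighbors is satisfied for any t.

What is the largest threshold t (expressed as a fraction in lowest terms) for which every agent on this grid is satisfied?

1/3

Row 1: (1,2)S 1/3 · (1,4)N 2/2
Row 2: (2,1)S 1/3 · (2,2)N 3/5 · (2,3)N 5/6 · (2,4)N 3/3
Row 3: (3,2)N 3/4 · (3,3)N 5/5
Row 4: (4,4)N 3/3
Row 5: (5,1)N 1/1 · (5,2)N 2/2 · (5,3)N 3/3 · (5,4)N 2/2
The smallest same-type fraction is 1/3 at (1,2), which reduces to 1/3. Any threshold above that leaves this agent unsatisfied.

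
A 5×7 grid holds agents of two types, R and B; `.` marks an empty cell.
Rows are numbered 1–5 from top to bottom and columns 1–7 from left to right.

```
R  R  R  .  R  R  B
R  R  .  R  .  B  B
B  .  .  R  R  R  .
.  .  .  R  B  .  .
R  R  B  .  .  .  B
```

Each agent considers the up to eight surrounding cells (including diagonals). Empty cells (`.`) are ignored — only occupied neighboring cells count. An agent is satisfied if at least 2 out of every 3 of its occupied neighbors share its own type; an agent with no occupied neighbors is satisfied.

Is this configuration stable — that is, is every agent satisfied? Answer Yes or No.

No

Row 1: (1,1)R 3/3 satisfied · (1,2)R 4/4 satisfied · (1,3)R 3/3 satisfied · (1,5)R 2/3 satisfied · (1,6)R 1/4 not · (1,7)B 2/3 satisfied
Row 2: (2,1)R 3/4 satisfied · (2,2)R 4/5 satisfied · (2,4)R 4/4 satisfied · (2,6)B 2/6 not · (2,7)B 2/4 not
Row 3: (3,1)B 0/2 not · (3,4)R 3/4 satisfied · (3,5)R 4/6 satisfied · (3,6)R 1/4 not
Row 4: (4,4)R 2/4 not · (4,5)B 0/4 not
Row 5: (5,1)R 1/1 satisfied · (5,2)R 1/2 not · (5,3)B 0/2 not · (5,7)B 0/0 satisfied
For instance (1,6) has only 1/4 same-type neighbors, below 2/3.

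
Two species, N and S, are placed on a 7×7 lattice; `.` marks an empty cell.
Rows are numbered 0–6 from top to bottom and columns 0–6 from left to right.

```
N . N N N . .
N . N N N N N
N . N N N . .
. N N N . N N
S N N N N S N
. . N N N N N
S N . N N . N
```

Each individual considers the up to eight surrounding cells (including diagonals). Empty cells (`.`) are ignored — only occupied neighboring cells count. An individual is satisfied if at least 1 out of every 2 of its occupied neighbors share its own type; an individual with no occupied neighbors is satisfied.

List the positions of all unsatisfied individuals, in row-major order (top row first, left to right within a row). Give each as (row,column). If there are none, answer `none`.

(4,0), (4,5), (6,0)

(0,0)N 1/1 ✓
(0,2)N 3/3 ✓
(0,3)N 5/5 ✓
(0,4)N 4/4 ✓
(1,0)N 2/2 ✓
(1,2)N 5/5 ✓
(1,3)N 8/8 ✓
(1,4)N 6/6 ✓
(1,5)N 4/4 ✓
(1,6)N 1/1 ✓
(2,0)N 2/2 ✓
(2,2)N 6/6 ✓
(2,3)N 7/7 ✓
(2,4)N 6/6 ✓
(3,1)N 5/6 ✓
(3,2)N 7/7 ✓
(3,3)N 7/7 ✓
(3,5)N 4/5 ✓
(3,6)N 2/3 ✓
(4,0)S 0/2 ✗
(4,1)N 4/5 ✓
(4,2)N 7/7 ✓
(4,3)N 7/7 ✓
(4,4)N 6/7 ✓
(4,5)S 0/7 ✗
(4,6)N 4/5 ✓
(5,2)N 6/6 ✓
(5,3)N 7/7 ✓
(5,4)N 6/7 ✓
(5,5)N 6/7 ✓
(5,6)N 3/4 ✓
(6,0)S 0/1 ✗
(6,1)N 1/2 ✓
(6,3)N 4/4 ✓
(6,4)N 4/4 ✓
(6,6)N 2/2 ✓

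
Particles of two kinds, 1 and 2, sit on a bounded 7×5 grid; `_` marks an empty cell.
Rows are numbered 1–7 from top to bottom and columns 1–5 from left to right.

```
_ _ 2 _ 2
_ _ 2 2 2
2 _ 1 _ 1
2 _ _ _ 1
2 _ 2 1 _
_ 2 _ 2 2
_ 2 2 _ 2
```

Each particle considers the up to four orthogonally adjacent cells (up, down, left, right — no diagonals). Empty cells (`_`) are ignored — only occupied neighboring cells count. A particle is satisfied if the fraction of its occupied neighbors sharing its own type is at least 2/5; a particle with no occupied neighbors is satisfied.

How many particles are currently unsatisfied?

3

(1,3)2 1/1 ok
(1,5)2 1/1 ok
(2,3)2 2/3 ok
(2,4)2 2/2 ok
(2,5)2 2/3 ok
(3,1)2 1/1 ok
(3,3)1 0/1 unhappy
(3,5)1 1/2 ok
(4,1)2 2/2 ok
(4,5)1 1/1 ok
(5,1)2 1/1 ok
(5,3)2 0/1 unhappy
(5,4)1 0/2 unhappy
(6,2)2 1/1 ok
(6,4)2 1/2 ok
(6,5)2 2/2 ok
(7,2)2 2/2 ok
(7,3)2 1/1 ok
(7,5)2 1/1 ok
Unsatisfied: (3,3), (5,3), (5,4) — 3 in total.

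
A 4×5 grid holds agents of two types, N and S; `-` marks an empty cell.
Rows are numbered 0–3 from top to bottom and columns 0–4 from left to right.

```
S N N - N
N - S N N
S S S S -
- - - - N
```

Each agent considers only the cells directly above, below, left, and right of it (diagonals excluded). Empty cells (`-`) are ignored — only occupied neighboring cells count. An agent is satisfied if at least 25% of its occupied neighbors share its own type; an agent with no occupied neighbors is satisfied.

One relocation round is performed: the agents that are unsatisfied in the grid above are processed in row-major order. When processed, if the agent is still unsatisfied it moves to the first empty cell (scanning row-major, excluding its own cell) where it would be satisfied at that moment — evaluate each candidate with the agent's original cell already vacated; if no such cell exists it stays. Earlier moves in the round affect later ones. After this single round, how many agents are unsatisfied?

Initially unsatisfied (in order): (0,0), (1,0).
  (0,0) → (1,1).
  (1,0) → (0,0).
Resulting grid:
N N N - N
- S S N N
S S S S -
- - - - N
All satisfied now.

0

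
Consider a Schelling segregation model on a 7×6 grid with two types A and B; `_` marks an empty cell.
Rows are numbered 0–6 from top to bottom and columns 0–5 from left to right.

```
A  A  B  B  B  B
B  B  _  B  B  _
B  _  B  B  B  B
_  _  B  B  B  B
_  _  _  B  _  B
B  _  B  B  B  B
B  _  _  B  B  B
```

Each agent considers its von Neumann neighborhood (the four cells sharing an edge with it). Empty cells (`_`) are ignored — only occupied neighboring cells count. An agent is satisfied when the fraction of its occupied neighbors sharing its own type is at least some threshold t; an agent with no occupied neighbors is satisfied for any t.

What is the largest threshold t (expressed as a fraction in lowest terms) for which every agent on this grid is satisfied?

Row 0: (0,0)A 1/2 · (0,1)A 1/3 · (0,2)B 1/2 · (0,3)B 3/3 · (0,4)B 3/3 · (0,5)B 1/1
Row 1: (1,0)B 2/3 · (1,1)B 1/2 · (1,3)B 3/3 · (1,4)B 3/3
Row 2: (2,0)B 1/1 · (2,2)B 2/2 · (2,3)B 4/4 · (2,4)B 4/4 · (2,5)B 2/2
Row 3: (3,2)B 2/2 · (3,3)B 4/4 · (3,4)B 3/3 · (3,5)B 3/3
Row 4: (4,3)B 2/2 · (4,5)B 2/2
Row 5: (5,0)B 1/1 · (5,2)B 1/1 · (5,3)B 4/4 · (5,4)B 3/3 · (5,5)B 3/3
Row 6: (6,0)B 1/1 · (6,3)B 2/2 · (6,4)B 3/3 · (6,5)B 2/2
The smallest same-type fraction is 1/3 at (0,1), which reduces to 1/3. Any threshold above that leaves this agent unsatisfied.

1/3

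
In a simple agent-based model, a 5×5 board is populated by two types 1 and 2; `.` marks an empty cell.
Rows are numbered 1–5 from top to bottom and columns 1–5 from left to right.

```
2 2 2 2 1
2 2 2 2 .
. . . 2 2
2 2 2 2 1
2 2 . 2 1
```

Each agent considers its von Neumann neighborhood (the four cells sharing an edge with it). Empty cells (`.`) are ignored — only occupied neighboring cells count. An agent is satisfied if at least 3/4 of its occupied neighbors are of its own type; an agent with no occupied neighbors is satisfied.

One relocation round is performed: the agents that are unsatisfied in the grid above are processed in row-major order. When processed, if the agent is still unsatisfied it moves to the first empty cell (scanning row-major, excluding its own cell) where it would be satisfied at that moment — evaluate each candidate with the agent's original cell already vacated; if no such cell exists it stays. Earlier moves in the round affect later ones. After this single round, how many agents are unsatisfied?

Initially unsatisfied (in order): (1,4), (1,5), (3,5), (4,5), (5,4), (5,5).
  (1,4) → (3,1).
  (1,5): now satisfied by earlier moves; stays.
  (3,5) → (3,2).
  (4,5): no empty cell satisfies it; stays.
  (5,4) → (3,3).
  (5,5): now satisfied by earlier moves; stays.
Resulting grid:
2 2 2 . 1
2 2 2 2 .
2 2 2 2 .
2 2 2 2 1
2 2 . . 1
Unsatisfied now: (4,4), (4,5).

2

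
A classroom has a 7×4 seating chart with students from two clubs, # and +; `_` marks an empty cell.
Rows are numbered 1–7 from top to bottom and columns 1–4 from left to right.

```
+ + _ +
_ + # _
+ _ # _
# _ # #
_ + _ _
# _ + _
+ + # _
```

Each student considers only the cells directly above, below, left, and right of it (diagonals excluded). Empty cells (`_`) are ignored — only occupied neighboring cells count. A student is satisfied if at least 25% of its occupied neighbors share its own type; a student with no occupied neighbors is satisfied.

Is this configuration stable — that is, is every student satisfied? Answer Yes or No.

No

(1,1)+ 1/1 ok
(1,2)+ 2/2 ok
(1,4)+ 0/0 ok
(2,2)+ 1/2 ok
(2,3)# 1/2 ok
(3,1)+ 0/1 unhappy
(3,3)# 2/2 ok
(4,1)# 0/1 unhappy
(4,3)# 2/2 ok
(4,4)# 1/1 ok
(5,2)+ 0/0 ok
(6,1)# 0/1 unhappy
(6,3)+ 0/1 unhappy
(7,1)+ 1/2 ok
(7,2)+ 1/2 ok
(7,3)# 0/2 unhappy
For instance (3,1) has only 0/1 same-type neighbors, below 1/4.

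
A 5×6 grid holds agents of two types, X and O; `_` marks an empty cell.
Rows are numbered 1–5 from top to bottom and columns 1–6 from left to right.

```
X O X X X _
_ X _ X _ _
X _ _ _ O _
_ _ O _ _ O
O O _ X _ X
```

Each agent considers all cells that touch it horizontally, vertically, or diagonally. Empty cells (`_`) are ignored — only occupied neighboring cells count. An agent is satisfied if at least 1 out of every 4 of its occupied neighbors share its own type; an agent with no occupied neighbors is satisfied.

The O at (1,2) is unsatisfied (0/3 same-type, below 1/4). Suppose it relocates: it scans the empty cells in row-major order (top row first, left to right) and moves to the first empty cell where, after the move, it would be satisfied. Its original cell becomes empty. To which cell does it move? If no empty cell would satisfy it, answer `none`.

Vacating (1,2). Empty cells in order:
  (1,6): 0/1 same-type → still unsatisfied.
  (2,1): 0/3 same-type → still unsatisfied.
  (2,3): 0/4 same-type → still unsatisfied.
  (2,5): 1/4 same-type → satisfied — stop here.

(2,5)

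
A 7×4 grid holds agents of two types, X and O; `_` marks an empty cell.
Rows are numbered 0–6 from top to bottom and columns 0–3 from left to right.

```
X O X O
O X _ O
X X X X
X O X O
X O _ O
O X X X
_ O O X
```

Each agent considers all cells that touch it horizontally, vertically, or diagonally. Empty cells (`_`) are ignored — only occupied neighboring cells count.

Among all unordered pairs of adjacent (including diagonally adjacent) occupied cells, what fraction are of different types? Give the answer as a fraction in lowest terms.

Scan each occupied cell's neighbors to the right and below (and the two forward diagonals) so each pair is counted once.
Row 0: X(0,0)–O(0,1)≠ X(0,0)–O(1,0)≠ X(0,0)–X(1,1)= O(0,1)–X(0,2)≠ O(0,1)–X(1,1)≠ O(0,1)–O(1,0)= X(0,2)–O(0,3)≠ X(0,2)–O(1,3)≠ X(0,2)–X(1,1)= O(0,3)–O(1,3)=  → 6/10 unlike.
Row 1: O(1,0)–X(1,1)≠ O(1,0)–X(2,0)≠ O(1,0)–X(2,1)≠ X(1,1)–X(2,1)= X(1,1)–X(2,2)= X(1,1)–X(2,0)= O(1,3)–X(2,3)≠ O(1,3)–X(2,2)≠  → 5/8 unlike.
Row 2: X(2,0)–X(2,1)= X(2,0)–X(3,0)= X(2,0)–O(3,1)≠ X(2,1)–X(2,2)= X(2,1)–O(3,1)≠ X(2,1)–X(3,2)= X(2,1)–X(3,0)= X(2,2)–X(2,3)= X(2,2)–X(3,2)= X(2,2)–O(3,3)≠ X(2,2)–O(3,1)≠ X(2,3)–O(3,3)≠ X(2,3)–X(3,2)=  → 5/13 unlike.
Row 3: X(3,0)–O(3,1)≠ X(3,0)–X(4,0)= X(3,0)–O(4,1)≠ O(3,1)–X(3,2)≠ O(3,1)–O(4,1)= O(3,1)–X(4,0)≠ X(3,2)–O(3,3)≠ X(3,2)–O(4,3)≠ X(3,2)–O(4,1)≠ O(3,3)–O(4,3)=  → 7/10 unlike.
Row 4: X(4,0)–O(4,1)≠ X(4,0)–O(5,0)≠ X(4,0)–X(5,1)= O(4,1)–X(5,1)≠ O(4,1)–X(5,2)≠ O(4,1)–O(5,0)= O(4,3)–X(5,3)≠ O(4,3)–X(5,2)≠  → 6/8 unlike.
Row 5: O(5,0)–X(5,1)≠ O(5,0)–O(6,1)= X(5,1)–X(5,2)= X(5,1)–O(6,1)≠ X(5,1)–O(6,2)≠ X(5,2)–X(5,3)= X(5,2)–O(6,2)≠ X(5,2)–X(6,3)= X(5,2)–O(6,1)≠ X(5,3)–X(6,3)= X(5,3)–O(6,2)≠  → 6/11 unlike.
Row 6: O(6,1)–O(6,2)= O(6,2)–X(6,3)≠  → 1/2 unlike.
Total adjacent occupied pairs: 62; unlike-type pairs: 36.
36/62 reduces to 18/31.

18/31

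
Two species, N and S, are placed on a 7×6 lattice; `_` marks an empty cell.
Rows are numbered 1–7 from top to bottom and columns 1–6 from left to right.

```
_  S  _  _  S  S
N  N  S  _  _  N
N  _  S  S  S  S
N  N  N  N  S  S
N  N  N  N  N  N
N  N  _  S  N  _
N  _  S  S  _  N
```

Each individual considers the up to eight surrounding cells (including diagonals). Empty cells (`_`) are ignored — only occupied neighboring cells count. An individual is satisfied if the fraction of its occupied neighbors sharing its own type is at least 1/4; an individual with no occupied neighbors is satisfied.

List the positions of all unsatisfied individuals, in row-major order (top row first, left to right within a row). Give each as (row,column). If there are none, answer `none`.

Row 1: (1,2)S 1/3 satisfied · (1,5)S 1/2 satisfied · (1,6)S 1/2 satisfied
Row 2: (2,1)N 2/3 satisfied · (2,2)N 2/5 satisfied · (2,3)S 3/4 satisfied · (2,6)N 0/4 not
Row 3: (3,1)N 4/4 satisfied · (3,3)S 2/6 satisfied · (3,4)S 4/6 satisfied · (3,5)S 4/6 satisfied · (3,6)S 3/4 satisfied
Row 4: (4,1)N 4/4 satisfied · (4,2)N 6/7 satisfied · (4,3)N 5/7 satisfied · (4,4)N 4/8 satisfied · (4,5)S 4/8 satisfied · (4,6)S 3/5 satisfied
Row 5: (5,1)N 5/5 satisfied · (5,2)N 7/7 satisfied · (5,3)N 6/7 satisfied · (5,4)N 5/7 satisfied · (5,5)N 4/7 satisfied · (5,6)N 2/4 satisfied
Row 6: (6,1)N 4/4 satisfied · (6,2)N 5/6 satisfied · (6,4)S 2/6 satisfied · (6,5)N 4/6 satisfied
Row 7: (7,1)N 2/2 satisfied · (7,3)S 2/3 satisfied · (7,4)S 2/3 satisfied · (7,6)N 1/1 satisfied

(2,6)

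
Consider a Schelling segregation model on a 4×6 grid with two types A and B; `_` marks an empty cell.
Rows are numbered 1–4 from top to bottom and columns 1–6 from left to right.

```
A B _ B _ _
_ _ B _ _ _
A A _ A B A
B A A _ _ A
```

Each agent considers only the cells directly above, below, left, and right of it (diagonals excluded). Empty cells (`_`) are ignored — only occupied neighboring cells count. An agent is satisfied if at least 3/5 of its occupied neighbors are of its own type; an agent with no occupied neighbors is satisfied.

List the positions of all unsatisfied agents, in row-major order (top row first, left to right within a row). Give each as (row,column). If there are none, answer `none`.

(1,1), (1,2), (3,1), (3,4), (3,5), (3,6), (4,1)

Row 1: (1,1)A 0/1 ✗ · (1,2)B 0/1 ✗ · (1,4)B 0/0 ✓
Row 2: (2,3)B 0/0 ✓
Row 3: (3,1)A 1/2 ✗ · (3,2)A 2/2 ✓ · (3,4)A 0/1 ✗ · (3,5)B 0/2 ✗ · (3,6)A 1/2 ✗
Row 4: (4,1)B 0/2 ✗ · (4,2)A 2/3 ✓ · (4,3)A 1/1 ✓ · (4,6)A 1/1 ✓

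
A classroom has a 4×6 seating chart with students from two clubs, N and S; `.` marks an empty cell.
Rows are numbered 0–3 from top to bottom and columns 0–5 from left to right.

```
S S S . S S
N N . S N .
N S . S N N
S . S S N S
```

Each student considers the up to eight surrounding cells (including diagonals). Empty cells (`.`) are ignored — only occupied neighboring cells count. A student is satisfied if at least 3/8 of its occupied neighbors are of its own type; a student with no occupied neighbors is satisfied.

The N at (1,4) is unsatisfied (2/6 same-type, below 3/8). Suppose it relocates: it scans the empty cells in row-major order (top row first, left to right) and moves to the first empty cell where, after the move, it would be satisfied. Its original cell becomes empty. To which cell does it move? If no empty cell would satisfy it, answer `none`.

Vacating (1,4). Empty cells in order:
  (0,3): 0/3 same-type → still unsatisfied.
  (1,2): 1/6 same-type → still unsatisfied.
  (1,5): 2/4 same-type → satisfied — stop here.

(1,5)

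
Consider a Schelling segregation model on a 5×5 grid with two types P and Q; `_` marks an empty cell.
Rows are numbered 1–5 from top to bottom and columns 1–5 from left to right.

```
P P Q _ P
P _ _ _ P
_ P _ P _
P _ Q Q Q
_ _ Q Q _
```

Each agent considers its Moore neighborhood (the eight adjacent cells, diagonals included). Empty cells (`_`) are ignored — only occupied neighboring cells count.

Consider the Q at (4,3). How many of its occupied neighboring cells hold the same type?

3

Occupied neighbors of (4,3): (3,2)=P, (3,4)=P, (4,4)=Q, (5,3)=Q, (5,4)=Q.
Same type (Q): 3 of 5.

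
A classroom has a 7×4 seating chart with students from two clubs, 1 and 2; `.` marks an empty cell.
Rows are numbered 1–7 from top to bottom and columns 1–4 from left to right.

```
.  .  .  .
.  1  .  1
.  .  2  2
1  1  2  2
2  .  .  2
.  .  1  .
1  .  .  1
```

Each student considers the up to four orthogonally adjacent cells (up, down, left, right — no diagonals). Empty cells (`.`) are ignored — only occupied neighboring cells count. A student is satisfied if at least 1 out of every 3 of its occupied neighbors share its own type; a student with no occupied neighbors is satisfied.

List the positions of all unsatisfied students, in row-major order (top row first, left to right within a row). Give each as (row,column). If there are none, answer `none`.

(2,2)1 0/0 ✓
(2,4)1 0/1 ✗
(3,3)2 2/2 ✓
(3,4)2 2/3 ✓
(4,1)1 1/2 ✓
(4,2)1 1/2 ✓
(4,3)2 2/3 ✓
(4,4)2 3/3 ✓
(5,1)2 0/1 ✗
(5,4)2 1/1 ✓
(6,3)1 0/0 ✓
(7,1)1 0/0 ✓
(7,4)1 0/0 ✓

(2,4), (5,1)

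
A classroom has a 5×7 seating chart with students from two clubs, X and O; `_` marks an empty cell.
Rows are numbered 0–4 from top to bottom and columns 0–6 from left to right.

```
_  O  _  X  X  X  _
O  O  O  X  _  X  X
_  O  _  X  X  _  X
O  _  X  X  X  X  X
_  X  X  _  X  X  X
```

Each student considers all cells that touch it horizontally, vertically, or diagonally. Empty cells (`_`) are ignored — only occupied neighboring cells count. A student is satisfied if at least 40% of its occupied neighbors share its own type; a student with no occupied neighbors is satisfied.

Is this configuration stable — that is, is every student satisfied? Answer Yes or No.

Yes

Row 0: (0,1)O 3/3 satisfied · (0,3)X 2/3 satisfied · (0,4)X 4/4 satisfied · (0,5)X 3/3 satisfied
Row 1: (1,0)O 3/3 satisfied · (1,1)O 4/4 satisfied · (1,2)O 3/6 satisfied · (1,3)X 4/5 satisfied · (1,5)X 5/5 satisfied · (1,6)X 3/3 satisfied
Row 2: (2,1)O 4/5 satisfied · (2,3)X 5/6 satisfied · (2,4)X 6/6 satisfied · (2,6)X 4/4 satisfied
Row 3: (3,0)O 1/2 satisfied · (3,2)X 4/5 satisfied · (3,3)X 6/6 satisfied · (3,4)X 6/6 satisfied · (3,5)X 7/7 satisfied · (3,6)X 4/4 satisfied
Row 4: (4,1)X 2/3 satisfied · (4,2)X 3/3 satisfied · (4,4)X 4/4 satisfied · (4,5)X 5/5 satisfied · (4,6)X 3/3 satisfied
All meet the threshold, so the configuration is stable.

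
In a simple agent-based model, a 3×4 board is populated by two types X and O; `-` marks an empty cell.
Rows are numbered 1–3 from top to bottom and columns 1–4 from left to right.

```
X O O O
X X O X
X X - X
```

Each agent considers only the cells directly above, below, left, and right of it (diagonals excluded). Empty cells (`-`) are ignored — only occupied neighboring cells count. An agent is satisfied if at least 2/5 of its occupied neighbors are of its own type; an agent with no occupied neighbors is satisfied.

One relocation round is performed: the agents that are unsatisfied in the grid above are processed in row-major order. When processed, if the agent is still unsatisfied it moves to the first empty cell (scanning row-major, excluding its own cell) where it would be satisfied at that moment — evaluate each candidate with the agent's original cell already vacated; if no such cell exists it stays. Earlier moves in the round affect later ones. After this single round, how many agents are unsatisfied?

2

Initially unsatisfied (in order): (1,2), (2,3), (2,4).
  (1,2): no empty cell satisfies it; stays.
  (2,3): no empty cell satisfies it; stays.
  (2,4) → (3,3).
Resulting grid:
X O O O
X X O -
X X X X
Unsatisfied now: (1,2), (2,3).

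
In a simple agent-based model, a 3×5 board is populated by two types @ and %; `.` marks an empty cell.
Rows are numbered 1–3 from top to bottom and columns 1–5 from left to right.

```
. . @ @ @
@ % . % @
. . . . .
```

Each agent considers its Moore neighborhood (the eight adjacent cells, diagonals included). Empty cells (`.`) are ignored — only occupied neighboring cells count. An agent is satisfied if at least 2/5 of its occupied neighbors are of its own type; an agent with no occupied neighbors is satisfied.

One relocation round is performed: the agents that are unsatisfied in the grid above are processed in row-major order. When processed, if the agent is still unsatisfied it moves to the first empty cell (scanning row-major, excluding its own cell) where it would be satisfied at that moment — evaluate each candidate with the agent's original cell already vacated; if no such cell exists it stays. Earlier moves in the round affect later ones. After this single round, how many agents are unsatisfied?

0

Initially unsatisfied (in order): (1,3), (2,1), (2,2), (2,4).
  (1,3) → (1,1).
  (2,1): now satisfied by earlier moves; stays.
  (2,2) → (1,3).
  (2,4) → (2,3).
Resulting grid:
@ . % @ @
@ . % . @
. . . . .
All satisfied now.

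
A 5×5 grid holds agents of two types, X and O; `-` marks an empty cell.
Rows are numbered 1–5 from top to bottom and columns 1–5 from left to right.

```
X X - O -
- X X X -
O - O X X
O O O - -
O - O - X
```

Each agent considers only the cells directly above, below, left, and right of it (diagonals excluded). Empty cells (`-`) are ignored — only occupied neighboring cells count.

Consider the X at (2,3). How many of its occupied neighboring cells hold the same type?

Occupied neighbors of (2,3): (3,3)=O, (2,2)=X, (2,4)=X.
Same type (X): 2 of 3.

2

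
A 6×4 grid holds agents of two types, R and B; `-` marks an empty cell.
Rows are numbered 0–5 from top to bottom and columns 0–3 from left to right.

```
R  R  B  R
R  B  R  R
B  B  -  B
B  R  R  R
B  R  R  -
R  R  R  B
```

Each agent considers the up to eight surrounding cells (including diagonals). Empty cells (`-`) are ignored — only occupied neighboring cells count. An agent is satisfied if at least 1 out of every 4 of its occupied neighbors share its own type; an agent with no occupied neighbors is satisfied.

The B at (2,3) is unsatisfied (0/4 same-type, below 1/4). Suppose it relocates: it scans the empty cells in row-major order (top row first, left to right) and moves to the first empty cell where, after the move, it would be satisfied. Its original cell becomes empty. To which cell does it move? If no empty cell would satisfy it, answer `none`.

(2,2)

Vacating (2,3). Empty cells in order:
  (2,2): 2/7 same-type → satisfied — stop here.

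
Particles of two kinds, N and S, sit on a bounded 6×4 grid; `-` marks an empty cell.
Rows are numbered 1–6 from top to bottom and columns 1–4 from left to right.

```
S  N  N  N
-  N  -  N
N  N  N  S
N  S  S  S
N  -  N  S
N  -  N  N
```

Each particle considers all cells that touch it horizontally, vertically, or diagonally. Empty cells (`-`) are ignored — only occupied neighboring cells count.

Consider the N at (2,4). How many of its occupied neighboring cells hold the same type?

Occupied neighbors of (2,4): (1,3)=N, (1,4)=N, (3,3)=N, (3,4)=S.
Same type (N): 3 of 4.

3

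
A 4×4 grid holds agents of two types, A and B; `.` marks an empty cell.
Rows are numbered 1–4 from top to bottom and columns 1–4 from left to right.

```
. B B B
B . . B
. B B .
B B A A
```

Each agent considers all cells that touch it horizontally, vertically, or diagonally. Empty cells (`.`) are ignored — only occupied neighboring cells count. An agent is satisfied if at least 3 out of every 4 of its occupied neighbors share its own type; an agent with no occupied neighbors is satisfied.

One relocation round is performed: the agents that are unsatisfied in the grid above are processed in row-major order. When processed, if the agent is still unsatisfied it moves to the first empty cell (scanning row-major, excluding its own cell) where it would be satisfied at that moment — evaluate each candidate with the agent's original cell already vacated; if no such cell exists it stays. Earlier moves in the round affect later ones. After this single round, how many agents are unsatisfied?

Initially unsatisfied (in order): (3,3), (4,3), (4,4).
  (3,3) → (1,1).
  (4,3): no empty cell satisfies it; stays.
  (4,4): now satisfied by earlier moves; stays.
Resulting grid:
B B B B
B . . B
. B . .
B B A A
Unsatisfied now: (4,2), (4,3).

2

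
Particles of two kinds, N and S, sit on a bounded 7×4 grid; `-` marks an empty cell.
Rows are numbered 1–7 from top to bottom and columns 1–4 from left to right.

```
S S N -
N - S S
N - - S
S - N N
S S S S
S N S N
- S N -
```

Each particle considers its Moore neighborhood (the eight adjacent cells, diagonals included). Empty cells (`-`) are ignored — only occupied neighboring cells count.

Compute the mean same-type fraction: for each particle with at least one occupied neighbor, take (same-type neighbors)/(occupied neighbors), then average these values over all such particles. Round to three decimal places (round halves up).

Row 1: (1,1)S 1/2 · (1,2)S 2/4 · (1,3)N 0/3
Row 2: (2,1)N 1/3 · (2,3)S 3/4 · (2,4)S 2/3
Row 3: (3,1)N 1/2 · (3,4)S 2/4
Row 4: (4,1)S 2/3 · (4,3)N 1/5 · (4,4)N 1/4
Row 5: (5,1)S 3/4 · (5,2)S 5/7 · (5,3)S 3/7 · (5,4)S 2/5
Row 6: (6,1)S 3/4 · (6,2)N 1/7 · (6,3)S 4/7 · (6,4)N 1/4
Row 7: (7,2)S 2/4 · (7,3)N 2/4
Sum over 21 particles: 1/2 + 2/4 + 0/3 + 1/3 + 3/4 + 2/3 + 1/2 + 2/4 + 2/3 + 1/5 + 1/4 + 3/4 + 5/7 + 3/7 + 2/5 + 3/4 + 1/7 + 4/7 + 1/4 + 2/4 + 2/4 = 4147/420; mean = 4147/420 ÷ 21 = 4147/8820 = 0.470181… → 0.470.

0.470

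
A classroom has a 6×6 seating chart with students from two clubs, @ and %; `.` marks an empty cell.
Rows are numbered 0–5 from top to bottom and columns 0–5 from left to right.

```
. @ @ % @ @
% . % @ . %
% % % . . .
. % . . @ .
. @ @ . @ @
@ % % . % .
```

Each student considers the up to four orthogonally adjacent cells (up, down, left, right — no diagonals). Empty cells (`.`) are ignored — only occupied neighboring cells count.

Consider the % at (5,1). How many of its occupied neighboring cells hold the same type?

1

Occupied neighbors of (5,1): (4,1)=@, (5,0)=@, (5,2)=%.
Same type (%): 1 of 3.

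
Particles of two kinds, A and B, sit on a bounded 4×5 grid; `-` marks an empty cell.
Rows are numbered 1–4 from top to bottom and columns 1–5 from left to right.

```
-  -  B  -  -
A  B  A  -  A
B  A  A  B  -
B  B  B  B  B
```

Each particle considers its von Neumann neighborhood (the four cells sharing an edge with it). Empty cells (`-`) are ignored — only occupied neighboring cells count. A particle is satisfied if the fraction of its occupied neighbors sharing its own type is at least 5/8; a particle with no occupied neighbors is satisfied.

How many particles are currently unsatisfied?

(1,3)B 0/1 not
(2,1)A 0/2 not
(2,2)B 0/3 not
(2,3)A 1/3 not
(2,5)A 0/0 satisfied
(3,1)B 1/3 not
(3,2)A 1/4 not
(3,3)A 2/4 not
(3,4)B 1/2 not
(4,1)B 2/2 satisfied
(4,2)B 2/3 satisfied
(4,3)B 2/3 satisfied
(4,4)B 3/3 satisfied
(4,5)B 1/1 satisfied
Unsatisfied: (1,3), (2,1), (2,2), (2,3), (3,1), (3,2), (3,3), (3,4) — 8 in total.

8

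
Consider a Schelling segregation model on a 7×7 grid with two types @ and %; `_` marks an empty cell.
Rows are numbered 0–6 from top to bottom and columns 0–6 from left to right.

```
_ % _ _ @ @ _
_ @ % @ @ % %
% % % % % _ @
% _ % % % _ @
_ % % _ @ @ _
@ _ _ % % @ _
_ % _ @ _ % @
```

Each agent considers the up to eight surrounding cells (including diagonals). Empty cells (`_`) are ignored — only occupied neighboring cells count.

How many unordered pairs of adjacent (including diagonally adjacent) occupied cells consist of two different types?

Scan each occupied cell's neighbors to the right and below (and the two forward diagonals) so each pair is counted once.
Row 0: %(0,1)–@(1,1)≠ %(0,1)–%(1,2)= @(0,4)–@(0,5)= @(0,4)–@(1,4)= @(0,4)–%(1,5)≠ @(0,4)–@(1,3)= @(0,5)–%(1,5)≠ @(0,5)–%(1,6)≠ @(0,5)–@(1,4)=  → 4/9 unlike.
Row 1: @(1,1)–%(1,2)≠ @(1,1)–%(2,1)≠ @(1,1)–%(2,2)≠ @(1,1)–%(2,0)≠ %(1,2)–@(1,3)≠ %(1,2)–%(2,2)= %(1,2)–%(2,3)= %(1,2)–%(2,1)= @(1,3)–@(1,4)= @(1,3)–%(2,3)≠ @(1,3)–%(2,4)≠ @(1,3)–%(2,2)≠ @(1,4)–%(1,5)≠ @(1,4)–%(2,4)≠ @(1,4)–%(2,3)≠ %(1,5)–%(1,6)= %(1,5)–@(2,6)≠ %(1,5)–%(2,4)= %(1,6)–@(2,6)≠  → 13/19 unlike.
Row 2: %(2,0)–%(2,1)= %(2,0)–%(3,0)= %(2,1)–%(2,2)= %(2,1)–%(3,2)= %(2,1)–%(3,0)= %(2,2)–%(2,3)= %(2,2)–%(3,2)= %(2,2)–%(3,3)= %(2,3)–%(2,4)= %(2,3)–%(3,3)= %(2,3)–%(3,4)= %(2,3)–%(3,2)= %(2,4)–%(3,4)= %(2,4)–%(3,3)= @(2,6)–@(3,6)=  → 0/15 unlike.
Row 3: %(3,0)–%(4,1)= %(3,2)–%(3,3)= %(3,2)–%(4,2)= %(3,2)–%(4,1)= %(3,3)–%(3,4)= %(3,3)–@(4,4)≠ %(3,3)–%(4,2)= %(3,4)–@(4,4)≠ %(3,4)–@(4,5)≠ @(3,6)–@(4,5)=  → 3/10 unlike.
Row 4: %(4,1)–%(4,2)= %(4,1)–@(5,0)≠ %(4,2)–%(5,3)= @(4,4)–@(4,5)= @(4,4)–%(5,4)≠ @(4,4)–@(5,5)= @(4,4)–%(5,3)≠ @(4,5)–@(5,5)= @(4,5)–%(5,4)≠  → 4/9 unlike.
Row 5: @(5,0)–%(6,1)≠ %(5,3)–%(5,4)= %(5,3)–@(6,3)≠ %(5,4)–@(5,5)≠ %(5,4)–%(6,5)= %(5,4)–@(6,3)≠ @(5,5)–%(6,5)≠ @(5,5)–@(6,6)=  → 5/8 unlike.
Row 6: %(6,5)–@(6,6)≠  → 1/1 unlike.
Total adjacent occupied pairs: 71; unlike-type pairs: 30.

30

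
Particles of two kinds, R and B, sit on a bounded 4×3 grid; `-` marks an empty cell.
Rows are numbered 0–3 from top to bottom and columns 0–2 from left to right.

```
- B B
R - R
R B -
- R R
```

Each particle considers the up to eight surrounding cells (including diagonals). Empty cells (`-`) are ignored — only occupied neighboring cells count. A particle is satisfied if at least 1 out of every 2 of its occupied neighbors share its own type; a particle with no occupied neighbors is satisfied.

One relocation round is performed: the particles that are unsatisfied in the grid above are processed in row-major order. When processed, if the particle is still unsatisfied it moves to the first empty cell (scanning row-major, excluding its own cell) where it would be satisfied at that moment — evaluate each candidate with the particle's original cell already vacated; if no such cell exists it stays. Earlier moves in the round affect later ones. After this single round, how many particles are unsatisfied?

Initially unsatisfied (in order): (0,1), (1,0), (1,2), (2,1).
  (0,1): no empty cell satisfies it; stays.
  (1,0) → (2,2).
  (1,2) → (3,0).
  (2,1) → (0,0).
Resulting grid:
B B B
- - -
R - R
R R R
All satisfied now.

0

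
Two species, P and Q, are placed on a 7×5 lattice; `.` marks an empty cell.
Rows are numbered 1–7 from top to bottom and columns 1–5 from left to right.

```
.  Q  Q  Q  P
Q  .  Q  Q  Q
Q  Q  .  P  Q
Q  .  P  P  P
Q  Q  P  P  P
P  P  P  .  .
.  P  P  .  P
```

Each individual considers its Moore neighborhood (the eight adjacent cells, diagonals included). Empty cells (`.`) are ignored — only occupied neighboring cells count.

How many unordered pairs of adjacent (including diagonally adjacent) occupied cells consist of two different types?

Scan each occupied cell's neighbors to the right and below (and the two forward diagonals) so each pair is counted once.
From row 1: 3 unlike of 12 pairs (running 3/12).
From row 2: 3 unlike of 10 pairs (running 6/22).
From row 3: 4 unlike of 10 pairs (running 10/32).
From row 4: 1 unlike of 12 pairs (running 11/44).
From row 5: 6 unlike of 12 pairs (running 17/56).
From row 6: 0 unlike of 7 pairs (running 17/63).
From row 7: 0 unlike of 1 pairs (running 17/64).
Total adjacent occupied pairs: 64; unlike-type pairs: 17.

17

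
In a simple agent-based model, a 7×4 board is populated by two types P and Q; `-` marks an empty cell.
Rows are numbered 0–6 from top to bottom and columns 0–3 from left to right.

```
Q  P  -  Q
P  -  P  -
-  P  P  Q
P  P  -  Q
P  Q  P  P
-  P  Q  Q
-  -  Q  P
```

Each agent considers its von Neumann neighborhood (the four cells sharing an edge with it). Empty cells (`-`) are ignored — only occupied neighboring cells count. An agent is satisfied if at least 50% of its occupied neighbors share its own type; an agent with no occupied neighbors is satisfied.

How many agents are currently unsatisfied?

(0,0)Q 0/2 not
(0,1)P 0/1 not
(0,3)Q 0/0 satisfied
(1,0)P 0/1 not
(1,2)P 1/1 satisfied
(2,1)P 2/2 satisfied
(2,2)P 2/3 satisfied
(2,3)Q 1/2 satisfied
(3,0)P 2/2 satisfied
(3,1)P 2/3 satisfied
(3,3)Q 1/2 satisfied
(4,0)P 1/2 satisfied
(4,1)Q 0/4 not
(4,2)P 1/3 not
(4,3)P 1/3 not
(5,1)P 0/2 not
(5,2)Q 2/4 satisfied
(5,3)Q 1/3 not
(6,2)Q 1/2 satisfied
(6,3)P 0/2 not
Unsatisfied: (0,0), (0,1), (1,0), (4,1), (4,2), (4,3), (5,1), (5,3), (6,3) — 9 in total.

9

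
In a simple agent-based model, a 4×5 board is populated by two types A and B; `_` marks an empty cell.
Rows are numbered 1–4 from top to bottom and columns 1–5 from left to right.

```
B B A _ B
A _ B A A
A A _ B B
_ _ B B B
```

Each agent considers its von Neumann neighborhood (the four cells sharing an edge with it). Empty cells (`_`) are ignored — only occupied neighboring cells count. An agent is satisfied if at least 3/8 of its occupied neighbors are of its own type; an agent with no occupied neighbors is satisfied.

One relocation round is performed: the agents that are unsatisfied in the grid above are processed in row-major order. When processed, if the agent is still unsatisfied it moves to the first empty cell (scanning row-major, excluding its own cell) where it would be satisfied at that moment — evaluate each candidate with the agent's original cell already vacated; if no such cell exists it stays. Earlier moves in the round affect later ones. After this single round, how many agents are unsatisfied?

0

Initially unsatisfied (in order): (1,3), (1,5), (2,3), (2,4), (2,5).
  (1,3) → (1,4).
  (1,5) → (1,3).
  (2,3): now satisfied by earlier moves; stays.
  (2,4): now satisfied by earlier moves; stays.
  (2,5): now satisfied by earlier moves; stays.
Resulting grid:
B B B A _
A _ B A A
A A _ B B
_ _ B B B
All satisfied now.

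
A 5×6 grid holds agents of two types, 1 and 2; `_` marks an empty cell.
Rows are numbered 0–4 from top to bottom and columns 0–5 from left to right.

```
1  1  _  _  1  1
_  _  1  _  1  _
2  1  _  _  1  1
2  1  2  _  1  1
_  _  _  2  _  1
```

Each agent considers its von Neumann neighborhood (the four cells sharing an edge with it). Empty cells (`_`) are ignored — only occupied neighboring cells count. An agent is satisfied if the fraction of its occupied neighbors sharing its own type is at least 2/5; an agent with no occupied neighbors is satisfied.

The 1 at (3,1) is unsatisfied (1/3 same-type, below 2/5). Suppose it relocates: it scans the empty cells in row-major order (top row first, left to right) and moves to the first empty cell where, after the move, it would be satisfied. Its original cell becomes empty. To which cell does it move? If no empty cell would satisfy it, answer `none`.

(0,2)

Vacating (3,1). Empty cells in order:
  (0,2): 2/2 same-type → satisfied — stop here.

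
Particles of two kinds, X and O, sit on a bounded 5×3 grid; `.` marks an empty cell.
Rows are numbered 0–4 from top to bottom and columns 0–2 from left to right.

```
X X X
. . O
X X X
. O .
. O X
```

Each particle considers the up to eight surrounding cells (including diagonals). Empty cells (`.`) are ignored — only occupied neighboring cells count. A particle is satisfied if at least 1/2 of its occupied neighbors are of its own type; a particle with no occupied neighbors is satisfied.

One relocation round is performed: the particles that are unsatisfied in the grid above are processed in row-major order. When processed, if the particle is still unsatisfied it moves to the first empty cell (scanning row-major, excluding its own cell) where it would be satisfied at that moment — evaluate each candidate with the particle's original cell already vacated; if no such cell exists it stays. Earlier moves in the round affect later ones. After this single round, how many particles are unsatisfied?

Initially unsatisfied (in order): (1,2), (2,2), (3,1), (4,2).
  (1,2) → (3,0).
  (2,2): now satisfied by earlier moves; stays.
  (3,1) → (4,0).
  (4,2) → (1,0).
Resulting grid:
X X X
X . .
X X X
O . .
O O .
All satisfied now.

0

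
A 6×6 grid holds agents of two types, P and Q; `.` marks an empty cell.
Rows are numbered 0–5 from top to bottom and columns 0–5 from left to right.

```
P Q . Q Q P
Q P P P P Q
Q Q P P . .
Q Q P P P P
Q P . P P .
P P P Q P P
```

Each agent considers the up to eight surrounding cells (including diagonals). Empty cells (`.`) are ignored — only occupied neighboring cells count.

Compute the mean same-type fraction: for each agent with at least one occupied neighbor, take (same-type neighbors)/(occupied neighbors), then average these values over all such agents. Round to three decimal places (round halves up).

(0,0)P 1/3
(0,1)Q 1/4
(0,3)Q 1/4
(0,4)Q 2/5
(0,5)P 1/3
(1,0)Q 3/5
(1,1)P 3/7
(1,2)P 4/7
(1,3)P 4/6
(1,4)P 3/6
(1,5)Q 1/3
(2,0)Q 4/5
(2,1)Q 4/8
(2,2)P 6/8
(2,3)P 7/7
(3,0)Q 4/5
(3,1)Q 4/7
(3,2)P 5/7
(3,3)P 6/6
(3,4)P 5/5
(3,5)P 2/2
(4,0)Q 2/5
(4,1)P 4/7
(4,3)P 6/7
(4,4)P 6/7
(5,0)P 2/3
(5,1)P 3/4
(5,2)P 3/4
(5,3)Q 0/4
(5,4)P 3/4
(5,5)P 2/2
Sum over 31 agents: 1/3 + 1/4 + 1/4 + 2/5 + 1/3 + 3/5 + 3/7 + 4/7 + 4/6 + 3/6 + 1/3 + 4/5 + 4/8 + 6/8 + 7/7 + 4/5 + 4/7 + 5/7 + 6/6 + 5/5 + 2/2 + 2/5 + 4/7 + 6/7 + 6/7 + 2/3 + 3/4 + 3/4 + 0/4 + 3/4 + 2/2 = 815/42; mean = 815/42 ÷ 31 = 815/1302 = 0.625960… → 0.626.

0.626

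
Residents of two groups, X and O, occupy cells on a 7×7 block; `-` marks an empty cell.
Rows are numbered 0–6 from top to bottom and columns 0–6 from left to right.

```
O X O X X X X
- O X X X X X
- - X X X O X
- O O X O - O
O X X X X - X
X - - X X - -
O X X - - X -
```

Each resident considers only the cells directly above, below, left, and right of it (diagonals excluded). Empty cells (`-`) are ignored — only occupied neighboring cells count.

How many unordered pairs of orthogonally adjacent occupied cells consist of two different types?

Scan each occupied cell's neighbors to the right and below so each pair is counted once.
From row 0: 5 unlike of 12 pairs (running 5/12).
From row 1: 2 unlike of 10 pairs (running 7/22).
From row 2: 5 unlike of 8 pairs (running 12/30).
From row 3: 6 unlike of 8 pairs (running 18/38).
From row 4: 2 unlike of 7 pairs (running 20/45).
From row 5: 1 unlike of 2 pairs (running 21/47).
From row 6: 1 unlike of 2 pairs (running 22/49).
Total adjacent occupied pairs: 49; unlike-type pairs: 22.

22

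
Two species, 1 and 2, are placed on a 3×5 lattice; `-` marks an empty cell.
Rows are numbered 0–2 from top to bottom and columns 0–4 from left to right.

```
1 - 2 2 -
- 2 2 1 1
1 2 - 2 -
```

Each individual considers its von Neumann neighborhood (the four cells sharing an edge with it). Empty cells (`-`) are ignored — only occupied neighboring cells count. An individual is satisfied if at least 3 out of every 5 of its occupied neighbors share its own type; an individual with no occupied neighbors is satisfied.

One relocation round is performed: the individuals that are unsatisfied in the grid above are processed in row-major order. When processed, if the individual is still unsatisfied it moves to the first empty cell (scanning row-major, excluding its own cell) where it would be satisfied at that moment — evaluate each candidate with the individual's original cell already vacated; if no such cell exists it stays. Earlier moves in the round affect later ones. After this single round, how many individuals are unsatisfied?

Initially unsatisfied (in order): (0,3), (1,3), (2,0), (2,1), (2,3).
  (0,3) → (0,1).
  (1,3) → (0,4).
  (2,0): no empty cell satisfies it; stays.
  (2,1) → (1,3).
  (2,3): now satisfied by earlier moves; stays.
Resulting grid:
1 2 2 - 1
- 2 2 2 1
1 - - 2 -
Unsatisfied now: (0,0), (1,4).

2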